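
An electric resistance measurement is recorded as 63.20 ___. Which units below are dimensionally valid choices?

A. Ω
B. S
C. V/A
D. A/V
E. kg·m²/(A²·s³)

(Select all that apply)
A, C, E

electric resistance has SI base units: kg * m^2 / (A^2 * s^3)

Checking each option against kg * m^2 / (A^2 * s^3):
  A. Ω: ✓ matches
  B. S: ✗ does not match
  C. V/A: ✓ matches
  D. A/V: ✗ does not match
  E. kg·m²/(A²·s³): ✓ matches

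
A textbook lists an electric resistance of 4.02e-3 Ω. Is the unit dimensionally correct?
Yes

electric resistance has SI base units: kg * m^2 / (A^2 * s^3)
Ω reduces to the same SI base units, so it is a valid unit for electric resistance.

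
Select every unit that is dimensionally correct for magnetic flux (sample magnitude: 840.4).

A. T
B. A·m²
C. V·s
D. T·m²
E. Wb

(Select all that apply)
C, D, E

magnetic flux has SI base units: kg * m^2 / (A * s^2)

Checking each option against kg * m^2 / (A * s^2):
  A. T: ✗ does not match
  B. A·m²: ✗ does not match
  C. V·s: ✓ matches
  D. T·m²: ✓ matches
  E. Wb: ✓ matches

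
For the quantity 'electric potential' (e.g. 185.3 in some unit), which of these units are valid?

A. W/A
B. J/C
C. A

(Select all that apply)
A, B

electric potential has SI base units: kg * m^2 / (A * s^3)

Checking each option against kg * m^2 / (A * s^3):
  A. W/A: ✓ matches
  B. J/C: ✓ matches
  C. A: ✗ does not match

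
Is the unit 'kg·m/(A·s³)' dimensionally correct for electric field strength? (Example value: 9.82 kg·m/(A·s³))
Yes

electric field strength has SI base units: kg * m / (A * s^3)
kg·m/(A·s³) reduces to the same SI base units, so it is a valid unit for electric field strength.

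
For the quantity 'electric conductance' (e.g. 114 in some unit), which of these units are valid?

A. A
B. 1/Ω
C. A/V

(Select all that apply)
B, C

electric conductance has SI base units: A^2 * s^3 / (kg * m^2)

Checking each option against A^2 * s^3 / (kg * m^2):
  A. A: ✗ does not match
  B. 1/Ω: ✓ matches
  C. A/V: ✓ matches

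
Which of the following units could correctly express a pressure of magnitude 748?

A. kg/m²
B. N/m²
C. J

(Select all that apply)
B

pressure has SI base units: kg / (m * s^2)

Checking each option against kg / (m * s^2):
  A. kg/m²: ✗ does not match
  B. N/m²: ✓ matches
  C. J: ✗ does not match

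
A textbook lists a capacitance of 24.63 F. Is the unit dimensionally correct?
Yes

capacitance has SI base units: A^2 * s^4 / (kg * m^2)
F reduces to the same SI base units, so it is a valid unit for capacitance.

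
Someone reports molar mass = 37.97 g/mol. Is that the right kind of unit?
Yes

molar mass has SI base units: kg / mol
g/mol reduces to the same SI base units, so it is a valid unit for molar mass.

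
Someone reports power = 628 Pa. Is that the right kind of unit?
No

power has SI base units: kg * m^2 / s^3
Pa does NOT reduce to kg * m^2 / s^3; a valid unit for power would be e.g. W.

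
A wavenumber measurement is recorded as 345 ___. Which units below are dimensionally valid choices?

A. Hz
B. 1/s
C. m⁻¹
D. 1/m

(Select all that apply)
C, D

wavenumber has SI base units: 1 / m

Checking each option against 1 / m:
  A. Hz: ✗ does not match
  B. 1/s: ✗ does not match
  C. m⁻¹: ✓ matches
  D. 1/m: ✓ matches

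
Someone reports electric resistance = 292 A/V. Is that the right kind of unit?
No

electric resistance has SI base units: kg * m^2 / (A^2 * s^3)
A/V does NOT reduce to kg * m^2 / (A^2 * s^3); a valid unit for electric resistance would be e.g. Ω.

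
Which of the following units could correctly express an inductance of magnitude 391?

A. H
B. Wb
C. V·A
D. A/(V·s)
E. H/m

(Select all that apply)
A

inductance has SI base units: kg * m^2 / (A^2 * s^2)

Checking each option against kg * m^2 / (A^2 * s^2):
  A. H: ✓ matches
  B. Wb: ✗ does not match
  C. V·A: ✗ does not match
  D. A/(V·s): ✗ does not match
  E. H/m: ✗ does not match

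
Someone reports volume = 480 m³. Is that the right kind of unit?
Yes

volume has SI base units: m^3
m³ reduces to the same SI base units, so it is a valid unit for volume.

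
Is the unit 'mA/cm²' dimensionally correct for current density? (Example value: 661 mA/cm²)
Yes

current density has SI base units: A / m^2
mA/cm² reduces to the same SI base units, so it is a valid unit for current density.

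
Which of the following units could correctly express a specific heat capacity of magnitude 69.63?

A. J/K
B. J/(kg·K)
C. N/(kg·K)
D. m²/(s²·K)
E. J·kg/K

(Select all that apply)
B, D

specific heat capacity has SI base units: m^2 / (s^2 * K)

Checking each option against m^2 / (s^2 * K):
  A. J/K: ✗ does not match
  B. J/(kg·K): ✓ matches
  C. N/(kg·K): ✗ does not match
  D. m²/(s²·K): ✓ matches
  E. J·kg/K: ✗ does not match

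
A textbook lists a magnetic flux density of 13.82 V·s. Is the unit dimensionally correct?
No

magnetic flux density has SI base units: kg / (A * s^2)
V·s does NOT reduce to kg / (A * s^2); a valid unit for magnetic flux density would be e.g. T.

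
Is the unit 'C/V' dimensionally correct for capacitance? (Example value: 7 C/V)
Yes

capacitance has SI base units: A^2 * s^4 / (kg * m^2)
C/V reduces to the same SI base units, so it is a valid unit for capacitance.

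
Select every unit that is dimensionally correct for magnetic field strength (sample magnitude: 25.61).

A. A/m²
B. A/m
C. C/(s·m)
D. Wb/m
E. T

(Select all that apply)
B, C

magnetic field strength has SI base units: A / m

Checking each option against A / m:
  A. A/m²: ✗ does not match
  B. A/m: ✓ matches
  C. C/(s·m): ✓ matches
  D. Wb/m: ✗ does not match
  E. T: ✗ does not match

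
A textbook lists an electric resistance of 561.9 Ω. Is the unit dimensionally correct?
Yes

electric resistance has SI base units: kg * m^2 / (A^2 * s^3)
Ω reduces to the same SI base units, so it is a valid unit for electric resistance.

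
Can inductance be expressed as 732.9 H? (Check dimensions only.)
Yes

inductance has SI base units: kg * m^2 / (A^2 * s^2)
H reduces to the same SI base units, so it is a valid unit for inductance.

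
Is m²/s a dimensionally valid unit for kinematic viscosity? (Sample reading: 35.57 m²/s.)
Yes

kinematic viscosity has SI base units: m^2 / s
m²/s reduces to the same SI base units, so it is a valid unit for kinematic viscosity.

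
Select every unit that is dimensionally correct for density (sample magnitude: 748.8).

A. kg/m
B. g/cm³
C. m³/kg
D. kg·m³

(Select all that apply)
B

density has SI base units: kg / m^3

Checking each option against kg / m^3:
  A. kg/m: ✗ does not match
  B. g/cm³: ✓ matches
  C. m³/kg: ✗ does not match
  D. kg·m³: ✗ does not match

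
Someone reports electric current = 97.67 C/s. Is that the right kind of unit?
Yes

electric current has SI base units: A
C/s reduces to the same SI base units, so it is a valid unit for electric current.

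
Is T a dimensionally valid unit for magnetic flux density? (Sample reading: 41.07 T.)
Yes

magnetic flux density has SI base units: kg / (A * s^2)
T reduces to the same SI base units, so it is a valid unit for magnetic flux density.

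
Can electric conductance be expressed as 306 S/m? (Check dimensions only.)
No

electric conductance has SI base units: A^2 * s^3 / (kg * m^2)
S/m does NOT reduce to A^2 * s^3 / (kg * m^2); a valid unit for electric conductance would be e.g. S.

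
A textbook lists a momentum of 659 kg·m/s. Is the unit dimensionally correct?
Yes

momentum has SI base units: kg * m / s
kg·m/s reduces to the same SI base units, so it is a valid unit for momentum.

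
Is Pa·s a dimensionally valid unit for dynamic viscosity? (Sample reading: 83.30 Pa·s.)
Yes

dynamic viscosity has SI base units: kg / (m * s)
Pa·s reduces to the same SI base units, so it is a valid unit for dynamic viscosity.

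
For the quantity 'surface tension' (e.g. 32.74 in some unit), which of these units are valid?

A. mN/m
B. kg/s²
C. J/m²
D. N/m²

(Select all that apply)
A, B, C

surface tension has SI base units: kg / s^2

Checking each option against kg / s^2:
  A. mN/m: ✓ matches
  B. kg/s²: ✓ matches
  C. J/m²: ✓ matches
  D. N/m²: ✗ does not match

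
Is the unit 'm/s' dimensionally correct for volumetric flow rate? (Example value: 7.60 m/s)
No

volumetric flow rate has SI base units: m^3 / s
m/s does NOT reduce to m^3 / s; a valid unit for volumetric flow rate would be e.g. m³/s.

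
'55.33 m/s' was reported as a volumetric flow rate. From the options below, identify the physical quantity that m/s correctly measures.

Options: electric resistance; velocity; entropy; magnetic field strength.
velocity

volumetric flow rate should have units dimensionally equivalent to m^3 / s (e.g. m³/s).
The given unit 'm/s' reduces to m / s. Of the listed options, that is the dimensionality of velocity.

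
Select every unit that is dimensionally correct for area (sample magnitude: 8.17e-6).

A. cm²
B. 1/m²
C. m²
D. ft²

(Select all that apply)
A, C, D

area has SI base units: m^2

Checking each option against m^2:
  A. cm²: ✓ matches
  B. 1/m²: ✗ does not match
  C. m²: ✓ matches
  D. ft²: ✓ matches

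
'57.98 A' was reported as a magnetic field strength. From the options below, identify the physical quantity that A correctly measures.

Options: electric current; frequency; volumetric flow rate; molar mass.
electric current

magnetic field strength should have units dimensionally equivalent to A / m (e.g. A/m).
The given unit 'A' reduces to A. Of the listed options, that is the dimensionality of electric current.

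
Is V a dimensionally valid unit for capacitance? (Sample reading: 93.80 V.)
No

capacitance has SI base units: A^2 * s^4 / (kg * m^2)
V does NOT reduce to A^2 * s^4 / (kg * m^2); a valid unit for capacitance would be e.g. F.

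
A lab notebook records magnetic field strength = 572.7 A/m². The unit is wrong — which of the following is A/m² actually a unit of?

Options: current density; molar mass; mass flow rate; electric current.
current density

magnetic field strength should have units dimensionally equivalent to A / m (e.g. A/m).
The given unit 'A/m²' reduces to A / m^2. Of the listed options, that is the dimensionality of current density.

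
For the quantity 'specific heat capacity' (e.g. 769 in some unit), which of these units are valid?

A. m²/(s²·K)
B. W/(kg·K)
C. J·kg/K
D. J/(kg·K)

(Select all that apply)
A, D

specific heat capacity has SI base units: m^2 / (s^2 * K)

Checking each option against m^2 / (s^2 * K):
  A. m²/(s²·K): ✓ matches
  B. W/(kg·K): ✗ does not match
  C. J·kg/K: ✗ does not match
  D. J/(kg·K): ✓ matches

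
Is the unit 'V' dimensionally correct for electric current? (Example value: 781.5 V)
No

electric current has SI base units: A
V does NOT reduce to A; a valid unit for electric current would be e.g. A.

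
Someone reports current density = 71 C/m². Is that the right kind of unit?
No

current density has SI base units: A / m^2
C/m² does NOT reduce to A / m^2; a valid unit for current density would be e.g. A/m².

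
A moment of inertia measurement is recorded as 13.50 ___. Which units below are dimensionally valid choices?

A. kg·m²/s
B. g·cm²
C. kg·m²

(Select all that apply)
B, C

moment of inertia has SI base units: kg * m^2

Checking each option against kg * m^2:
  A. kg·m²/s: ✗ does not match
  B. g·cm²: ✓ matches
  C. kg·m²: ✓ matches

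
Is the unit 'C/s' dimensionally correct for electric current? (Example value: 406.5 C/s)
Yes

electric current has SI base units: A
C/s reduces to the same SI base units, so it is a valid unit for electric current.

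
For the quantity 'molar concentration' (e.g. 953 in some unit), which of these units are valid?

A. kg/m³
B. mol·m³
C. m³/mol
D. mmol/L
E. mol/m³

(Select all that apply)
D, E

molar concentration has SI base units: mol / m^3

Checking each option against mol / m^3:
  A. kg/m³: ✗ does not match
  B. mol·m³: ✗ does not match
  C. m³/mol: ✗ does not match
  D. mmol/L: ✓ matches
  E. mol/m³: ✓ matches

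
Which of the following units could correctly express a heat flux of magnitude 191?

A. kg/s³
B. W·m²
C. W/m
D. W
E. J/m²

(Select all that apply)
A

heat flux has SI base units: kg / s^3

Checking each option against kg / s^3:
  A. kg/s³: ✓ matches
  B. W·m²: ✗ does not match
  C. W/m: ✗ does not match
  D. W: ✗ does not match
  E. J/m²: ✗ does not match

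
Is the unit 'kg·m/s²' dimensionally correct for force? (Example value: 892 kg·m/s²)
Yes

force has SI base units: kg * m / s^2
kg·m/s² reduces to the same SI base units, so it is a valid unit for force.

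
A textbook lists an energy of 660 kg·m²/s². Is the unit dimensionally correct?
Yes

energy has SI base units: kg * m^2 / s^2
kg·m²/s² reduces to the same SI base units, so it is a valid unit for energy.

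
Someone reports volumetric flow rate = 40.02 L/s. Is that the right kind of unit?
Yes

volumetric flow rate has SI base units: m^3 / s
L/s reduces to the same SI base units, so it is a valid unit for volumetric flow rate.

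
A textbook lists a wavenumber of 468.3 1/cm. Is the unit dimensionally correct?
Yes

wavenumber has SI base units: 1 / m
1/cm reduces to the same SI base units, so it is a valid unit for wavenumber.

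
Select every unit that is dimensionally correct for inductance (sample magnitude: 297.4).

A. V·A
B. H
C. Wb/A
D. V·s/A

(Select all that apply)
B, C, D

inductance has SI base units: kg * m^2 / (A^2 * s^2)

Checking each option against kg * m^2 / (A^2 * s^2):
  A. V·A: ✗ does not match
  B. H: ✓ matches
  C. Wb/A: ✓ matches
  D. V·s/A: ✓ matches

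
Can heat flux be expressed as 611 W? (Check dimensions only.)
No

heat flux has SI base units: kg / s^3
W does NOT reduce to kg / s^3; a valid unit for heat flux would be e.g. W/m².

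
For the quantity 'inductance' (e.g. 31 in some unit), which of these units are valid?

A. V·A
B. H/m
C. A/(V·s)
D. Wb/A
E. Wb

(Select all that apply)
D

inductance has SI base units: kg * m^2 / (A^2 * s^2)

Checking each option against kg * m^2 / (A^2 * s^2):
  A. V·A: ✗ does not match
  B. H/m: ✗ does not match
  C. A/(V·s): ✗ does not match
  D. Wb/A: ✓ matches
  E. Wb: ✗ does not match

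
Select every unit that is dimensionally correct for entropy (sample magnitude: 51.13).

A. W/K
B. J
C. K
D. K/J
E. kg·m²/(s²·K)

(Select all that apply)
E

entropy has SI base units: kg * m^2 / (s^2 * K)

Checking each option against kg * m^2 / (s^2 * K):
  A. W/K: ✗ does not match
  B. J: ✗ does not match
  C. K: ✗ does not match
  D. K/J: ✗ does not match
  E. kg·m²/(s²·K): ✓ matches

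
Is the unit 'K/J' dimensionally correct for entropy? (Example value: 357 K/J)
No

entropy has SI base units: kg * m^2 / (s^2 * K)
K/J does NOT reduce to kg * m^2 / (s^2 * K); a valid unit for entropy would be e.g. J/K.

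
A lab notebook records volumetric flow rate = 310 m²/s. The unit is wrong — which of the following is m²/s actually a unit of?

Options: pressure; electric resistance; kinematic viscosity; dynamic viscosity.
kinematic viscosity

volumetric flow rate should have units dimensionally equivalent to m^3 / s (e.g. m³/s).
The given unit 'm²/s' reduces to m^2 / s. Of the listed options, that is the dimensionality of kinematic viscosity.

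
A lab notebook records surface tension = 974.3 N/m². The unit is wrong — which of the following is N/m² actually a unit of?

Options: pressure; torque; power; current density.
pressure

surface tension should have units dimensionally equivalent to kg / s^2 (e.g. N/m).
The given unit 'N/m²' reduces to kg / (m * s^2). Of the listed options, that is the dimensionality of pressure.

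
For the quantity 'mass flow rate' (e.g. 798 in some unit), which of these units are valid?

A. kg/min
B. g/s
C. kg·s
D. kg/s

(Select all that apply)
A, B, D

mass flow rate has SI base units: kg / s

Checking each option against kg / s:
  A. kg/min: ✓ matches
  B. g/s: ✓ matches
  C. kg·s: ✗ does not match
  D. kg/s: ✓ matches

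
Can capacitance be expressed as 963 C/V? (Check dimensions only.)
Yes

capacitance has SI base units: A^2 * s^4 / (kg * m^2)
C/V reduces to the same SI base units, so it is a valid unit for capacitance.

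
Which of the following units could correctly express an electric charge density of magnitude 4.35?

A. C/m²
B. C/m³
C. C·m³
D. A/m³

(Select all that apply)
B

electric charge density has SI base units: A * s / m^3

Checking each option against A * s / m^3:
  A. C/m²: ✗ does not match
  B. C/m³: ✓ matches
  C. C·m³: ✗ does not match
  D. A/m³: ✗ does not match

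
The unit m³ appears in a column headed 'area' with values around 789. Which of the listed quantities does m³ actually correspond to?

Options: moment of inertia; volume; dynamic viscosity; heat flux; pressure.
volume

area should have units dimensionally equivalent to m^2 (e.g. m²).
The given unit 'm³' reduces to m^3. Of the listed options, that is the dimensionality of volume.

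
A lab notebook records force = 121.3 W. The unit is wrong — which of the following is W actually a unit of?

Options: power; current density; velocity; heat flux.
power

force should have units dimensionally equivalent to kg * m / s^2 (e.g. N).
The given unit 'W' reduces to kg * m^2 / s^3. Of the listed options, that is the dimensionality of power.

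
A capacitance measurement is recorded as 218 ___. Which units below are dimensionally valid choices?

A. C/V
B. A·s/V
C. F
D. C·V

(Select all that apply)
A, B, C

capacitance has SI base units: A^2 * s^4 / (kg * m^2)

Checking each option against A^2 * s^4 / (kg * m^2):
  A. C/V: ✓ matches
  B. A·s/V: ✓ matches
  C. F: ✓ matches
  D. C·V: ✗ does not match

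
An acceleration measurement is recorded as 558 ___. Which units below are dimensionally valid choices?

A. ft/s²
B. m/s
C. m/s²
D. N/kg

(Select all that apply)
A, C, D

acceleration has SI base units: m / s^2

Checking each option against m / s^2:
  A. ft/s²: ✓ matches
  B. m/s: ✗ does not match
  C. m/s²: ✓ matches
  D. N/kg: ✓ matches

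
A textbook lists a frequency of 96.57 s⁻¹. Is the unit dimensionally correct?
Yes

frequency has SI base units: 1 / s
s⁻¹ reduces to the same SI base units, so it is a valid unit for frequency.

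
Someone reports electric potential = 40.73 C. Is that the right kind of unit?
No

electric potential has SI base units: kg * m^2 / (A * s^3)
C does NOT reduce to kg * m^2 / (A * s^3); a valid unit for electric potential would be e.g. V.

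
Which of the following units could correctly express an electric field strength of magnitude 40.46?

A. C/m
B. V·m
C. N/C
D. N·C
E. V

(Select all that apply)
C

electric field strength has SI base units: kg * m / (A * s^3)

Checking each option against kg * m / (A * s^3):
  A. C/m: ✗ does not match
  B. V·m: ✗ does not match
  C. N/C: ✓ matches
  D. N·C: ✗ does not match
  E. V: ✗ does not match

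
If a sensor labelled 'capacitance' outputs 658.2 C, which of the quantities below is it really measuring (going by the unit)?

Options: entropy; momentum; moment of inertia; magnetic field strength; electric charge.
electric charge

capacitance should have units dimensionally equivalent to A^2 * s^4 / (kg * m^2) (e.g. F).
The given unit 'C' reduces to A * s. Of the listed options, that is the dimensionality of electric charge.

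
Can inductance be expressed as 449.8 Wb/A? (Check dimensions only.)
Yes

inductance has SI base units: kg * m^2 / (A^2 * s^2)
Wb/A reduces to the same SI base units, so it is a valid unit for inductance.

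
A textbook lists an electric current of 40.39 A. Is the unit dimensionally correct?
Yes

electric current has SI base units: A
A reduces to the same SI base units, so it is a valid unit for electric current.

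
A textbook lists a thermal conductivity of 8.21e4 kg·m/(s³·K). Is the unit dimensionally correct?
Yes

thermal conductivity has SI base units: kg * m / (s^3 * K)
kg·m/(s³·K) reduces to the same SI base units, so it is a valid unit for thermal conductivity.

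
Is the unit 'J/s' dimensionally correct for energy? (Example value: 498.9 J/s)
No

energy has SI base units: kg * m^2 / s^2
J/s does NOT reduce to kg * m^2 / s^2; a valid unit for energy would be e.g. J.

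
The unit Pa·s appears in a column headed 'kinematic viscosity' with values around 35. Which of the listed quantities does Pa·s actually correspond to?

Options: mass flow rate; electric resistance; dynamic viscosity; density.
dynamic viscosity

kinematic viscosity should have units dimensionally equivalent to m^2 / s (e.g. m²/s).
The given unit 'Pa·s' reduces to kg / (m * s). Of the listed options, that is the dimensionality of dynamic viscosity.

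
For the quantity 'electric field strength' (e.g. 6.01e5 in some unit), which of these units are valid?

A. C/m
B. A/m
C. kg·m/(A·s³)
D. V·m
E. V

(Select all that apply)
C

electric field strength has SI base units: kg * m / (A * s^3)

Checking each option against kg * m / (A * s^3):
  A. C/m: ✗ does not match
  B. A/m: ✗ does not match
  C. kg·m/(A·s³): ✓ matches
  D. V·m: ✗ does not match
  E. V: ✗ does not match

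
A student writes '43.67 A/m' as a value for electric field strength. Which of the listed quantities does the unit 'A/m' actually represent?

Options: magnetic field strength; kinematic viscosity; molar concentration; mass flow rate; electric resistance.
magnetic field strength

electric field strength should have units dimensionally equivalent to kg * m / (A * s^3) (e.g. V/m).
The given unit 'A/m' reduces to A / m. Of the listed options, that is the dimensionality of magnetic field strength.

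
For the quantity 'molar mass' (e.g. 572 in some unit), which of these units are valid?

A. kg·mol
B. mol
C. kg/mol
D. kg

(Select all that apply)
C

molar mass has SI base units: kg / mol

Checking each option against kg / mol:
  A. kg·mol: ✗ does not match
  B. mol: ✗ does not match
  C. kg/mol: ✓ matches
  D. kg: ✗ does not match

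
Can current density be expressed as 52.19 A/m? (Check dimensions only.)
No

current density has SI base units: A / m^2
A/m does NOT reduce to A / m^2; a valid unit for current density would be e.g. A/m².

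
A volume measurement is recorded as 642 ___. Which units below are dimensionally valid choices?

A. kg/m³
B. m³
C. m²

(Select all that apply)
B

volume has SI base units: m^3

Checking each option against m^3:
  A. kg/m³: ✗ does not match
  B. m³: ✓ matches
  C. m²: ✗ does not match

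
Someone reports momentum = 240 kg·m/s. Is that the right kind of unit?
Yes

momentum has SI base units: kg * m / s
kg·m/s reduces to the same SI base units, so it is a valid unit for momentum.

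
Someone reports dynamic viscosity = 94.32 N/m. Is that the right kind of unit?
No

dynamic viscosity has SI base units: kg / (m * s)
N/m does NOT reduce to kg / (m * s); a valid unit for dynamic viscosity would be e.g. Pa·s.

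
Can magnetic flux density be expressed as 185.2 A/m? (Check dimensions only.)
No

magnetic flux density has SI base units: kg / (A * s^2)
A/m does NOT reduce to kg / (A * s^2); a valid unit for magnetic flux density would be e.g. T.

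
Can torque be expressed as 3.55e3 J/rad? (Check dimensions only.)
Yes

torque has SI base units: kg * m^2 / s^2
J/rad reduces to the same SI base units, so it is a valid unit for torque.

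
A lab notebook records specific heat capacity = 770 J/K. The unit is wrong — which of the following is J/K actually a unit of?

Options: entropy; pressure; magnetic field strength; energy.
entropy

specific heat capacity should have units dimensionally equivalent to m^2 / (s^2 * K) (e.g. J/(kg·K)).
The given unit 'J/K' reduces to kg * m^2 / (s^2 * K). Of the listed options, that is the dimensionality of entropy.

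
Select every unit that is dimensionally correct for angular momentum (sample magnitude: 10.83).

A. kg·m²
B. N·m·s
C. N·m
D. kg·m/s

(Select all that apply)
B

angular momentum has SI base units: kg * m^2 / s

Checking each option against kg * m^2 / s:
  A. kg·m²: ✗ does not match
  B. N·m·s: ✓ matches
  C. N·m: ✗ does not match
  D. kg·m/s: ✗ does not match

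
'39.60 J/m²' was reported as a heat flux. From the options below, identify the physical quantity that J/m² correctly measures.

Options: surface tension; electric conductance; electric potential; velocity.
surface tension

heat flux should have units dimensionally equivalent to kg / s^3 (e.g. W/m²).
The given unit 'J/m²' reduces to kg / s^2. Of the listed options, that is the dimensionality of surface tension.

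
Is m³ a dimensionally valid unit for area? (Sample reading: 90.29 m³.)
No

area has SI base units: m^2
m³ does NOT reduce to m^2; a valid unit for area would be e.g. m².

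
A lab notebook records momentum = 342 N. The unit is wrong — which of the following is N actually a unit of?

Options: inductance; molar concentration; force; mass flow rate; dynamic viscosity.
force

momentum should have units dimensionally equivalent to kg * m / s (e.g. kg·m/s).
The given unit 'N' reduces to kg * m / s^2. Of the listed options, that is the dimensionality of force.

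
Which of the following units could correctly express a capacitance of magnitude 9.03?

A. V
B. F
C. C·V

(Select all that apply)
B

capacitance has SI base units: A^2 * s^4 / (kg * m^2)

Checking each option against A^2 * s^4 / (kg * m^2):
  A. V: ✗ does not match
  B. F: ✓ matches
  C. C·V: ✗ does not match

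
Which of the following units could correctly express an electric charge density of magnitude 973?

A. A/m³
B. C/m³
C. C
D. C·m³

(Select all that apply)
B

electric charge density has SI base units: A * s / m^3

Checking each option against A * s / m^3:
  A. A/m³: ✗ does not match
  B. C/m³: ✓ matches
  C. C: ✗ does not match
  D. C·m³: ✗ does not match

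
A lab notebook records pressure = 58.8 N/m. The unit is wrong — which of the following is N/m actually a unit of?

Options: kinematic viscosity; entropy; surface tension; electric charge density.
surface tension

pressure should have units dimensionally equivalent to kg / (m * s^2) (e.g. Pa).
The given unit 'N/m' reduces to kg / s^2. Of the listed options, that is the dimensionality of surface tension.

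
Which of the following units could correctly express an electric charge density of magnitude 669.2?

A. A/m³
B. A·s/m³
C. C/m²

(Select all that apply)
B

electric charge density has SI base units: A * s / m^3

Checking each option against A * s / m^3:
  A. A/m³: ✗ does not match
  B. A·s/m³: ✓ matches
  C. C/m²: ✗ does not match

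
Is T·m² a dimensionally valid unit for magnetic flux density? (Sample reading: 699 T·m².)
No

magnetic flux density has SI base units: kg / (A * s^2)
T·m² does NOT reduce to kg / (A * s^2); a valid unit for magnetic flux density would be e.g. T.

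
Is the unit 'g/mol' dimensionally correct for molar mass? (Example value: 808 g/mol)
Yes

molar mass has SI base units: kg / mol
g/mol reduces to the same SI base units, so it is a valid unit for molar mass.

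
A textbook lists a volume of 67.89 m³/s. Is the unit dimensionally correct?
No

volume has SI base units: m^3
m³/s does NOT reduce to m^3; a valid unit for volume would be e.g. m³.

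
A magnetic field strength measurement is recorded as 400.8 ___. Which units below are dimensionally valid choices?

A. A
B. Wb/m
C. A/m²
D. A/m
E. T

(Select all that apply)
D

magnetic field strength has SI base units: A / m

Checking each option against A / m:
  A. A: ✗ does not match
  B. Wb/m: ✗ does not match
  C. A/m²: ✗ does not match
  D. A/m: ✓ matches
  E. T: ✗ does not match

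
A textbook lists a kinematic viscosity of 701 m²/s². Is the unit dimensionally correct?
No

kinematic viscosity has SI base units: m^2 / s
m²/s² does NOT reduce to m^2 / s; a valid unit for kinematic viscosity would be e.g. m²/s.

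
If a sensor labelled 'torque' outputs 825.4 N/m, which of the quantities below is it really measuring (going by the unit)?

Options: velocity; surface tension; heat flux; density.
surface tension

torque should have units dimensionally equivalent to kg * m^2 / s^2 (e.g. N·m).
The given unit 'N/m' reduces to kg / s^2. Of the listed options, that is the dimensionality of surface tension.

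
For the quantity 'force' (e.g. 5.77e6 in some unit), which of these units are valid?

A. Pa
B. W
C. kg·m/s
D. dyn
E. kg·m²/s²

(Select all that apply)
D

force has SI base units: kg * m / s^2

Checking each option against kg * m / s^2:
  A. Pa: ✗ does not match
  B. W: ✗ does not match
  C. kg·m/s: ✗ does not match
  D. dyn: ✓ matches
  E. kg·m²/s²: ✗ does not match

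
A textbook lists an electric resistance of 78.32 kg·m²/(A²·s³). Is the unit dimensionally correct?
Yes

electric resistance has SI base units: kg * m^2 / (A^2 * s^3)
kg·m²/(A²·s³) reduces to the same SI base units, so it is a valid unit for electric resistance.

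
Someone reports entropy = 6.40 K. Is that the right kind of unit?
No

entropy has SI base units: kg * m^2 / (s^2 * K)
K does NOT reduce to kg * m^2 / (s^2 * K); a valid unit for entropy would be e.g. J/K.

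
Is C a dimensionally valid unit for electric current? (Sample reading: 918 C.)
No

electric current has SI base units: A
C does NOT reduce to A; a valid unit for electric current would be e.g. A.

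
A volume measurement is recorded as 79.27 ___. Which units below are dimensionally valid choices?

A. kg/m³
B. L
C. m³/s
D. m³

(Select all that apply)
B, D

volume has SI base units: m^3

Checking each option against m^3:
  A. kg/m³: ✗ does not match
  B. L: ✓ matches
  C. m³/s: ✗ does not match
  D. m³: ✓ matches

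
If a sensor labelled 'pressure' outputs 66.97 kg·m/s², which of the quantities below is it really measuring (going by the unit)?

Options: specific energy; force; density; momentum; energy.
force

pressure should have units dimensionally equivalent to kg / (m * s^2) (e.g. Pa).
The given unit 'kg·m/s²' reduces to kg * m / s^2. Of the listed options, that is the dimensionality of force.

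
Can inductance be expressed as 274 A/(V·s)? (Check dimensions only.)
No

inductance has SI base units: kg * m^2 / (A^2 * s^2)
A/(V·s) does NOT reduce to kg * m^2 / (A^2 * s^2); a valid unit for inductance would be e.g. H.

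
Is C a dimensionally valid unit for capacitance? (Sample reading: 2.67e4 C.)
No

capacitance has SI base units: A^2 * s^4 / (kg * m^2)
C does NOT reduce to A^2 * s^4 / (kg * m^2); a valid unit for capacitance would be e.g. F.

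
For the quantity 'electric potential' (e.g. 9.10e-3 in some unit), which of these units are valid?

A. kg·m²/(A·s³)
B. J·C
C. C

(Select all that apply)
A

electric potential has SI base units: kg * m^2 / (A * s^3)

Checking each option against kg * m^2 / (A * s^3):
  A. kg·m²/(A·s³): ✓ matches
  B. J·C: ✗ does not match
  C. C: ✗ does not match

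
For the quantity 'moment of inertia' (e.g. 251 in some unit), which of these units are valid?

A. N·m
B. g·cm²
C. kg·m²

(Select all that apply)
B, C

moment of inertia has SI base units: kg * m^2

Checking each option against kg * m^2:
  A. N·m: ✗ does not match
  B. g·cm²: ✓ matches
  C. kg·m²: ✓ matches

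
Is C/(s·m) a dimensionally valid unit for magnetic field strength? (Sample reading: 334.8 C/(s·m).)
Yes

magnetic field strength has SI base units: A / m
C/(s·m) reduces to the same SI base units, so it is a valid unit for magnetic field strength.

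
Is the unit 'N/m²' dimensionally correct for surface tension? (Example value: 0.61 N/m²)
No

surface tension has SI base units: kg / s^2
N/m² does NOT reduce to kg / s^2; a valid unit for surface tension would be e.g. N/m.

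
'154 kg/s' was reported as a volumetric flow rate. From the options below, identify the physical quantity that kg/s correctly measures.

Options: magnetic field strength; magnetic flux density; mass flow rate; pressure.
mass flow rate

volumetric flow rate should have units dimensionally equivalent to m^3 / s (e.g. m³/s).
The given unit 'kg/s' reduces to kg / s. Of the listed options, that is the dimensionality of mass flow rate.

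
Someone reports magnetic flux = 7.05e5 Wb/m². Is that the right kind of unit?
No

magnetic flux has SI base units: kg * m^2 / (A * s^2)
Wb/m² does NOT reduce to kg * m^2 / (A * s^2); a valid unit for magnetic flux would be e.g. Wb.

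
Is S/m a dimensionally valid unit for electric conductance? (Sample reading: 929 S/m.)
No

electric conductance has SI base units: A^2 * s^3 / (kg * m^2)
S/m does NOT reduce to A^2 * s^3 / (kg * m^2); a valid unit for electric conductance would be e.g. S.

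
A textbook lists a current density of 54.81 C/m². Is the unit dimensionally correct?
No

current density has SI base units: A / m^2
C/m² does NOT reduce to A / m^2; a valid unit for current density would be e.g. A/m².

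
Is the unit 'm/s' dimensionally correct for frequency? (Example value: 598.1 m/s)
No

frequency has SI base units: 1 / s
m/s does NOT reduce to 1 / s; a valid unit for frequency would be e.g. Hz.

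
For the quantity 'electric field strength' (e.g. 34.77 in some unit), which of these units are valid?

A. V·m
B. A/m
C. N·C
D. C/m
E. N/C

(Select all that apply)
E

electric field strength has SI base units: kg * m / (A * s^3)

Checking each option against kg * m / (A * s^3):
  A. V·m: ✗ does not match
  B. A/m: ✗ does not match
  C. N·C: ✗ does not match
  D. C/m: ✗ does not match
  E. N/C: ✓ matches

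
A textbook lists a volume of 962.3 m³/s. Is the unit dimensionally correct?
No

volume has SI base units: m^3
m³/s does NOT reduce to m^3; a valid unit for volume would be e.g. m³.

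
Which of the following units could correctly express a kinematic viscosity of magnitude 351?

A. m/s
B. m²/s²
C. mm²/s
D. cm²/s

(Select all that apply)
C, D

kinematic viscosity has SI base units: m^2 / s

Checking each option against m^2 / s:
  A. m/s: ✗ does not match
  B. m²/s²: ✗ does not match
  C. mm²/s: ✓ matches
  D. cm²/s: ✓ matches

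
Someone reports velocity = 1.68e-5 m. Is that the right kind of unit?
No

velocity has SI base units: m / s
m does NOT reduce to m / s; a valid unit for velocity would be e.g. m/s.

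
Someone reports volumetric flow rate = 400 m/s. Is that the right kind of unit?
No

volumetric flow rate has SI base units: m^3 / s
m/s does NOT reduce to m^3 / s; a valid unit for volumetric flow rate would be e.g. m³/s.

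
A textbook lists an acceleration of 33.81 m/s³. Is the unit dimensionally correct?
No

acceleration has SI base units: m / s^2
m/s³ does NOT reduce to m / s^2; a valid unit for acceleration would be e.g. m/s².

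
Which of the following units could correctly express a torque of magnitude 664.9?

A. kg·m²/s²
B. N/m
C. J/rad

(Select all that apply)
A, C

torque has SI base units: kg * m^2 / s^2

Checking each option against kg * m^2 / s^2:
  A. kg·m²/s²: ✓ matches
  B. N/m: ✗ does not match
  C. J/rad: ✓ matches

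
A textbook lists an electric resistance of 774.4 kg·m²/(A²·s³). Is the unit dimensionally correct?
Yes

electric resistance has SI base units: kg * m^2 / (A^2 * s^3)
kg·m²/(A²·s³) reduces to the same SI base units, so it is a valid unit for electric resistance.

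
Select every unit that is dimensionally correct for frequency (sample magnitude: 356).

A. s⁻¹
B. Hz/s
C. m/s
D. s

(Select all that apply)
A

frequency has SI base units: 1 / s

Checking each option against 1 / s:
  A. s⁻¹: ✓ matches
  B. Hz/s: ✗ does not match
  C. m/s: ✗ does not match
  D. s: ✗ does not match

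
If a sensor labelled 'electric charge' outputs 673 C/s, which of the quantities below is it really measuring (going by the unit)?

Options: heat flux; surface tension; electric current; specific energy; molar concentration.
electric current

electric charge should have units dimensionally equivalent to A * s (e.g. C).
The given unit 'C/s' reduces to A. Of the listed options, that is the dimensionality of electric current.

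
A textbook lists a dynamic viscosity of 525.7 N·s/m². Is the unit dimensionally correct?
Yes

dynamic viscosity has SI base units: kg / (m * s)
N·s/m² reduces to the same SI base units, so it is a valid unit for dynamic viscosity.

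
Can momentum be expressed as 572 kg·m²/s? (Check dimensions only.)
No

momentum has SI base units: kg * m / s
kg·m²/s does NOT reduce to kg * m / s; a valid unit for momentum would be e.g. kg·m/s.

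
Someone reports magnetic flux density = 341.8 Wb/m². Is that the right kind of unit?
Yes

magnetic flux density has SI base units: kg / (A * s^2)
Wb/m² reduces to the same SI base units, so it is a valid unit for magnetic flux density.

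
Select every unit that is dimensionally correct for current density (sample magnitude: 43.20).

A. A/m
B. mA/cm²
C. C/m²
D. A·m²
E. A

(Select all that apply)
B

current density has SI base units: A / m^2

Checking each option against A / m^2:
  A. A/m: ✗ does not match
  B. mA/cm²: ✓ matches
  C. C/m²: ✗ does not match
  D. A·m²: ✗ does not match
  E. A: ✗ does not match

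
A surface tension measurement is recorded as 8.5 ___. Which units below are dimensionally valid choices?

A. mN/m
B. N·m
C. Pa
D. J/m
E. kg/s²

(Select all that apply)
A, E

surface tension has SI base units: kg / s^2

Checking each option against kg / s^2:
  A. mN/m: ✓ matches
  B. N·m: ✗ does not match
  C. Pa: ✗ does not match
  D. J/m: ✗ does not match
  E. kg/s²: ✓ matches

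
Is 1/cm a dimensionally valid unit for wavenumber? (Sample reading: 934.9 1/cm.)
Yes

wavenumber has SI base units: 1 / m
1/cm reduces to the same SI base units, so it is a valid unit for wavenumber.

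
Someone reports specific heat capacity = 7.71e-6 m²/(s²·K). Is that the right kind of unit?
Yes

specific heat capacity has SI base units: m^2 / (s^2 * K)
m²/(s²·K) reduces to the same SI base units, so it is a valid unit for specific heat capacity.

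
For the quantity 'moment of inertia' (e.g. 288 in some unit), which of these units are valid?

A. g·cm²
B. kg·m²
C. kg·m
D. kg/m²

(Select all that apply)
A, B

moment of inertia has SI base units: kg * m^2

Checking each option against kg * m^2:
  A. g·cm²: ✓ matches
  B. kg·m²: ✓ matches
  C. kg·m: ✗ does not match
  D. kg/m²: ✗ does not match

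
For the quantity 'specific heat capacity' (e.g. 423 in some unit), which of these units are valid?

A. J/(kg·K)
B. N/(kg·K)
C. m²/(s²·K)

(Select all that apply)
A, C

specific heat capacity has SI base units: m^2 / (s^2 * K)

Checking each option against m^2 / (s^2 * K):
  A. J/(kg·K): ✓ matches
  B. N/(kg·K): ✗ does not match
  C. m²/(s²·K): ✓ matches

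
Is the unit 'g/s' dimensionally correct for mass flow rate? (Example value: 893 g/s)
Yes

mass flow rate has SI base units: kg / s
g/s reduces to the same SI base units, so it is a valid unit for mass flow rate.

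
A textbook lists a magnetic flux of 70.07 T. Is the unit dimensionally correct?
No

magnetic flux has SI base units: kg * m^2 / (A * s^2)
T does NOT reduce to kg * m^2 / (A * s^2); a valid unit for magnetic flux would be e.g. Wb.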